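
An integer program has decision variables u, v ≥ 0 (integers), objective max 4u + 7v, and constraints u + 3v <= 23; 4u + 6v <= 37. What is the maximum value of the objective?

42

The continuous relaxation peaks at (0, 6.17) with value 43.17; rounding to a feasible lattice point costs some objective.
(u,v)=(0,6): 1·0+3·6=18≤23, 4·0+6·6=36≤37, objective 42.
(u,v)=(1,5): 1·1+3·5=16≤23, 4·1+6·5=34≤37, objective 39.
(u,v)=(0,5): 1·0+3·5=15≤23, 4·0+6·5=30≤37, objective 35.
Maximum is 42 at (u,v)=(0,6).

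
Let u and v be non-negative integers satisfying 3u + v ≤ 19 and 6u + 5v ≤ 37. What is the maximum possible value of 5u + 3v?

30

The continuous relaxation peaks at (6.17, 0) with value 30.83; rounding to a feasible lattice point costs some objective.
(u,v)=(6,0): 3·6+1·0=18≤19, 6·6+5·0=36≤37, objective 30.
(u,v)=(5,1): 3·5+1·1=16≤19, 6·5+5·1=35≤37, objective 28.
(u,v)=(5,0): 3·5+1·0=15≤19, 6·5+5·0=30≤37, objective 25.
The best lattice point is (6,0), giving 30.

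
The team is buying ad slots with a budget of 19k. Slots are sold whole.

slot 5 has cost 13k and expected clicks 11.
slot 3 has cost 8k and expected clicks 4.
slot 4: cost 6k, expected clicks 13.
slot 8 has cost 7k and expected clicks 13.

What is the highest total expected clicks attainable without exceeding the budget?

26

Allowing fractional choices, the relaxed optimum would be about 31.1, but ad slots are indivisible.
slot 4 + slot 8: cost 6 + 7 = 13 ≤ 19, expected clicks 13 + 13 = 26.
slot 3 + slot 4: cost 8 + 6 = 14 ≤ 19, expected clicks 4 + 13 = 17.
slot 5 + slot 4: cost 13 + 6 = 19 ≤ 19, expected clicks 11 + 13 = 24.
Best is slot 4 and slot 8 with total expected clicks 26.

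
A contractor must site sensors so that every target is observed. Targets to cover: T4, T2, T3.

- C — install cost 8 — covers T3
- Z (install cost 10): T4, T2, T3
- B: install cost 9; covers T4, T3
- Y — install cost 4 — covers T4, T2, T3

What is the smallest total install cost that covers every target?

4

This is a weighted set-cover instance.
Y alone covers T4, T2, T3 — every target.
Total install cost: 4.
No cover costs less than 4.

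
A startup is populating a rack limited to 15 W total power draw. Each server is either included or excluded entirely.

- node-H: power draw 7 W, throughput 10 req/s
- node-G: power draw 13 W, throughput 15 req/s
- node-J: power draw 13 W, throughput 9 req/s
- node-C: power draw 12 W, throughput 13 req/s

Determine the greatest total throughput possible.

15

Take node-G: power draw 13 ≤ 15, throughput 15.
No other feasible combination does better.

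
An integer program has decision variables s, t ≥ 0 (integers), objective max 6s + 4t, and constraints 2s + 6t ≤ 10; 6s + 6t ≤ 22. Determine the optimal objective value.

(s,t)=(3,0) is feasible, giving 18.
(s,t)=(2,1) is feasible, giving 16.
(s,t)=(2,0) is feasible, giving 12.
No feasible integer point exceeds 18.

18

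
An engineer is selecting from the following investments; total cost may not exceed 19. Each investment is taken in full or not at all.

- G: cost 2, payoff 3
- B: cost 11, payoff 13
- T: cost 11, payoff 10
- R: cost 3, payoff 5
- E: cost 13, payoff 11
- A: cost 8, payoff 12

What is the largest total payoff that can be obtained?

Treat it as a binary knapsack problem.
Take B and A: cost 11 + 8 = 19 ≤ 19, payoff 13 + 12 = 25.
No other feasible combination does better.

25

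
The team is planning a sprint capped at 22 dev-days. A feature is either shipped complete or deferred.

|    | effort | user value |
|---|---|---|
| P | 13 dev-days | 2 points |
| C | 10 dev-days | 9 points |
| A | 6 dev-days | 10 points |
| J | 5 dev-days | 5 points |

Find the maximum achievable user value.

C + A: effort 10 + 6 = 16 ≤ 22, user value 9 + 10 = 19.
C + A + J: effort 10 + 6 + 5 = 21 ≤ 22, user value 9 + 10 + 5 = 24.
Best is C, A, and J with total user value 24.

24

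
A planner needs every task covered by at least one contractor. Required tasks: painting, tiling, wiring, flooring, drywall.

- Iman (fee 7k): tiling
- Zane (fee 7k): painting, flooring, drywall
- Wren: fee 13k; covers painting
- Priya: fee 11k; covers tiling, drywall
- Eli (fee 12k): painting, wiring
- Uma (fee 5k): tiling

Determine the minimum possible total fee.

24

This is an integer covering problem.
Choose Zane, Eli, and Uma: together they cover painting, tiling, wiring, flooring, drywall — every task.
Total fee: 7 + 12 + 5 = 24.
No cover costs less than 24.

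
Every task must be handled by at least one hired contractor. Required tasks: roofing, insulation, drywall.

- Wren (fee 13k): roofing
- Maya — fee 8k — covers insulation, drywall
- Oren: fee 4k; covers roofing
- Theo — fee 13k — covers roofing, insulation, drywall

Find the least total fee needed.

This is a weighted set-cover instance.
Choose Maya and Oren: together they cover roofing, insulation, drywall — every task.
Total fee: 8 + 4 = 12.
No cover costs less than 12.

12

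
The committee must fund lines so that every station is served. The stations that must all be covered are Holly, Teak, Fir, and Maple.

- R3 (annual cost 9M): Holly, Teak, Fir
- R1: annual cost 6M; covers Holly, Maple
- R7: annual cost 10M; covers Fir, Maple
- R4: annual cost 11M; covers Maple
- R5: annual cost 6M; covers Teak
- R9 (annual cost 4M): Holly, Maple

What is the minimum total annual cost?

13

Choose R3 and R9: together they cover Holly, Teak, Fir, Maple — every station.
Total annual cost: 9 + 4 = 13.
No cover costs less than 13.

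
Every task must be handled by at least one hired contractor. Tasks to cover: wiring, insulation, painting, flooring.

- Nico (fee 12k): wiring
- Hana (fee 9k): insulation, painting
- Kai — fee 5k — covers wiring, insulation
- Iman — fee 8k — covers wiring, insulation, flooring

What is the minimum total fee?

The greedy cost-per-new-task heuristic would pick Kai, Iman, and Hana for 22, but a cheaper cover exists.
Choose Hana and Iman: together they cover wiring, insulation, painting, flooring — every task.
Total fee: 9 + 8 = 17.
No cover costs less than 17.

17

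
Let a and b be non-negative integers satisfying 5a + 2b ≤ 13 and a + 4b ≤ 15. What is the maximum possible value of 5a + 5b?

20

The continuous relaxation peaks at (1.22, 3.44) with value 23.33; rounding to a feasible lattice point costs some objective.
(a,b)=(1,3): 5·1+2·3=11≤13, 1·1+4·3=13≤15, objective 20.
(a,b)=(1,2): 5·1+2·2=9≤13, 1·1+4·2=9≤15, objective 15.
No feasible integer point exceeds 20.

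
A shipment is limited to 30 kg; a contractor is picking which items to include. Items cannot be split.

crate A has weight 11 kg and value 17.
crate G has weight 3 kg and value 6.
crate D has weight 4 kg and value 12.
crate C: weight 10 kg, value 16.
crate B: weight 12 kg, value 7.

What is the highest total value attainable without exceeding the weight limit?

51

Allowing fractional choices, the relaxed optimum would be about 52.2, but items are indivisible.
crate A + crate D + crate C: weight 11 + 4 + 10 = 25 ≤ 30, value 17 + 12 + 16 = 45.
crate A + crate G + crate D + crate C: weight 11 + 3 + 4 + 10 = 28 ≤ 30, value 17 + 6 + 12 + 16 = 51.
Best is crate A, crate G, crate D, and crate C with total value 51.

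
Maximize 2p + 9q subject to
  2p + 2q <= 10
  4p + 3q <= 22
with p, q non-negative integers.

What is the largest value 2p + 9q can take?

45

(p,q)=(0,5): 2·0+2·5=10≤10, 4·0+3·5=15≤22, objective 45.
(p,q)=(1,4): 2·1+2·4=10≤10, 4·1+3·4=16≤22, objective 38.
(p,q)=(0,4): 2·0+2·4=8≤10, 4·0+3·4=12≤22, objective 36.
Maximum is 45 at (p,q)=(0,5).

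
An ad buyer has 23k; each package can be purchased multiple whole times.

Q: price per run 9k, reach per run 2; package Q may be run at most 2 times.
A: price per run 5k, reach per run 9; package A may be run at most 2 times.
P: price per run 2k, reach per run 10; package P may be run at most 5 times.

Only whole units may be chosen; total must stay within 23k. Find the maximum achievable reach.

68

This is a bounded integer knapsack.
Take 2×A and 5×P: price 20 ≤ 23, reach 2·9 + 5·10 = 68.
P has the best ratio (10/2) and is taken to its limit of 5; remaining capacity is filled optimally with the others.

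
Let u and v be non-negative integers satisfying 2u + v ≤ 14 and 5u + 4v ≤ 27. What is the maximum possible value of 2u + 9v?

(u,v)=(0,6): 2·0+1·6=6≤14, 5·0+4·6=24≤27, objective 54.
(u,v)=(1,5): 2·1+1·5=7≤14, 5·1+4·5=25≤27, objective 47.
(u,v)=(0,5): 2·0+1·5=5≤14, 5·0+4·5=20≤27, objective 45.
No feasible integer point exceeds 54.

54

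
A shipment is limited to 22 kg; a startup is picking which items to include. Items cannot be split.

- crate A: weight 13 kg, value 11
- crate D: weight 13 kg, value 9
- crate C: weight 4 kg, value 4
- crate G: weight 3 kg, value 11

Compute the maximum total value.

Take crate A, crate C, and crate G: weight 13 + 4 + 3 = 20 ≤ 22, value 11 + 4 + 11 = 26.
No other feasible combination does better.

26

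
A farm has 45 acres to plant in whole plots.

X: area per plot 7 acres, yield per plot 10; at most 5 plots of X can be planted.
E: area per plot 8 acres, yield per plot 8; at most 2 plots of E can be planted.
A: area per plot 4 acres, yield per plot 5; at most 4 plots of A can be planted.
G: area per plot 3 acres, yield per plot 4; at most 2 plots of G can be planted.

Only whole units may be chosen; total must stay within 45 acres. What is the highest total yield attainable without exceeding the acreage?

This is a bounded integer knapsack.
5×X, 1×A, and 2×G: area 45 ≤ 45, yield 5·10 + 1·5 + 2·4 = 63.
4×X and 4×A: area 44 ≤ 45, yield 4·10 + 4·5 = 60.
Best is 63.

63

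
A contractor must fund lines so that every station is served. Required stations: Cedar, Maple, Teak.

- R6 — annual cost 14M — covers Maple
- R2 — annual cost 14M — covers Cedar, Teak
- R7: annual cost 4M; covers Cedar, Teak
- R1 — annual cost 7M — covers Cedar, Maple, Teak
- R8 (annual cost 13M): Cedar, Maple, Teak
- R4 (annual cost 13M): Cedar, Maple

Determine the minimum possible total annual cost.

The greedy cost-per-new-station heuristic would pick R7 and R1 for 11, but a cheaper cover exists.
R1 alone covers Cedar, Maple, Teak — every station.
Total annual cost: 7.
No cover costs less than 7.

7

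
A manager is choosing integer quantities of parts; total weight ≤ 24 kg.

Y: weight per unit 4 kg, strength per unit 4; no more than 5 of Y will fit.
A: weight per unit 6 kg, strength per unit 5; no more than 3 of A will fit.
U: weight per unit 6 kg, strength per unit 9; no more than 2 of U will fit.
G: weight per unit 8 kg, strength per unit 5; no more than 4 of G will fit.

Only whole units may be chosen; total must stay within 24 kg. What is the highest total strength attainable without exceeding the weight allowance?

Take 3×Y and 2×U: weight 24 ≤ 24, strength 3·4 + 2·9 = 30.
U has the best ratio (9/6) and is taken to its limit of 2; remaining capacity is filled optimally with the others.

30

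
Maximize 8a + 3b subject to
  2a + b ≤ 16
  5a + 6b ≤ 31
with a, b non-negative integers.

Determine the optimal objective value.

Relaxing integrality, the LP optimum is 49.60 at (a,b) = (6.2, 0), which is not an integer point.
(a,b)=(6,0): 2·6+1·0=12≤16, 5·6+6·0=30≤31, objective 48.
(a,b)=(5,1): 2·5+1·1=11≤16, 5·5+6·1=31≤31, objective 43.
(a,b)=(5,0): 2·5+1·0=10≤16, 5·5+6·0=25≤31, objective 40.
The best lattice point is (6,0), giving 48.

48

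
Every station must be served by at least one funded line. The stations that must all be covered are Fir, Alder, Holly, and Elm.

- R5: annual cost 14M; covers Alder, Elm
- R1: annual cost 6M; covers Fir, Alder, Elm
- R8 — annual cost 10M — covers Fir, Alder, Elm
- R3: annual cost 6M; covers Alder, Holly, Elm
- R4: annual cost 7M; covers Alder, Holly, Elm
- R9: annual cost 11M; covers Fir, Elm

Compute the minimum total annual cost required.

Choose R1 and R3: together they cover Fir, Alder, Holly, Elm — every station.
Total annual cost: 6 + 6 = 12.
No cover costs less than 12.

12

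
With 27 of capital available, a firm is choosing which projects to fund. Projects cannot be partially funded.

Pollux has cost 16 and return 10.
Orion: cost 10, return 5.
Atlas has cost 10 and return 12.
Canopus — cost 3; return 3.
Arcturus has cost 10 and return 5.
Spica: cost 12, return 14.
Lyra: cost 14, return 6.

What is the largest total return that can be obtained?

29

Orion + Canopus + Spica: cost 10 + 3 + 12 = 25 ≤ 27, return 5 + 3 + 14 = 22.
Atlas + Spica: cost 10 + 12 = 22 ≤ 27, return 12 + 14 = 26.
Atlas + Canopus + Spica: cost 10 + 3 + 12 = 25 ≤ 27, return 12 + 3 + 14 = 29.
Best is Atlas, Canopus, and Spica with total return 29.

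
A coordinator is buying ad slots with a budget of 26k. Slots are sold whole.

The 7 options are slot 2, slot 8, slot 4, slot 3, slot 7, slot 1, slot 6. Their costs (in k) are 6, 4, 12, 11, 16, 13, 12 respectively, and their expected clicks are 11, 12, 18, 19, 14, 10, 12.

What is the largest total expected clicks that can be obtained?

42

Take slot 2, slot 8, and slot 3: cost 6 + 4 + 11 = 21 ≤ 26, expected clicks 11 + 12 + 19 = 42.
No other feasible combination does better.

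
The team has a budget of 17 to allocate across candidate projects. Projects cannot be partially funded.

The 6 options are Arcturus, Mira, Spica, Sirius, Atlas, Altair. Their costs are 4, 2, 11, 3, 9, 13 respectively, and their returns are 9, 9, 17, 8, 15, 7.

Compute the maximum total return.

35

This is a 0-1 knapsack instance.
Take Arcturus, Mira, and Spica: cost 4 + 2 + 11 = 17 ≤ 17, return 9 + 9 + 17 = 35.
No other feasible combination does better.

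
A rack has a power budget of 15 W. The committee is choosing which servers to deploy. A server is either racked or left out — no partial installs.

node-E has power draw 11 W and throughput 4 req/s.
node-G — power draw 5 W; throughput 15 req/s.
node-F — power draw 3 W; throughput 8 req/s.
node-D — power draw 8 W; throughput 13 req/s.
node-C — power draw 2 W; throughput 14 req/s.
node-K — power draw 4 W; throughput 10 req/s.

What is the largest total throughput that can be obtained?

47

This is a 0-1 knapsack instance.
node-G + node-D + node-C: power draw 5 + 8 + 2 = 15 ≤ 15, throughput 15 + 13 + 14 = 42.
node-G + node-C + node-K: power draw 5 + 2 + 4 = 11 ≤ 15, throughput 15 + 14 + 10 = 39.
node-G + node-F + node-C + node-K: power draw 5 + 3 + 2 + 4 = 14 ≤ 15, throughput 15 + 8 + 14 + 10 = 47.
Best is node-G, node-F, node-C, and node-K with total throughput 47.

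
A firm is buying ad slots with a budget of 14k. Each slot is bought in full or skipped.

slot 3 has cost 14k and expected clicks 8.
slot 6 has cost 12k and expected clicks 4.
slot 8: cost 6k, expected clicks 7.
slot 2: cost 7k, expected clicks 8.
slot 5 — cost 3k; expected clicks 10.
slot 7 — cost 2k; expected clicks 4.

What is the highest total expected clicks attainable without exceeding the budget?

This is an integer program with binary decision variables.
slot 8 + slot 5 + slot 7: cost 6 + 3 + 2 = 11 ≤ 14, expected clicks 7 + 10 + 4 = 21.
slot 2 + slot 5: cost 7 + 3 = 10 ≤ 14, expected clicks 8 + 10 = 18.
slot 2 + slot 5 + slot 7: cost 7 + 3 + 2 = 12 ≤ 14, expected clicks 8 + 10 + 4 = 22.
Best is slot 2, slot 5, and slot 7 with total expected clicks 22.

22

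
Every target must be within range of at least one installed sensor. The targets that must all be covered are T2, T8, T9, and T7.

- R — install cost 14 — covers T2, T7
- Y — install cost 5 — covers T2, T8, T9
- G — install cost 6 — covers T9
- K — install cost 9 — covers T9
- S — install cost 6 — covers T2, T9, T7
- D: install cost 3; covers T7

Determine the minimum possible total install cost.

8

Choose Y and D: together they cover T2, T8, T9, T7 — every target.
Total install cost: 5 + 3 = 8.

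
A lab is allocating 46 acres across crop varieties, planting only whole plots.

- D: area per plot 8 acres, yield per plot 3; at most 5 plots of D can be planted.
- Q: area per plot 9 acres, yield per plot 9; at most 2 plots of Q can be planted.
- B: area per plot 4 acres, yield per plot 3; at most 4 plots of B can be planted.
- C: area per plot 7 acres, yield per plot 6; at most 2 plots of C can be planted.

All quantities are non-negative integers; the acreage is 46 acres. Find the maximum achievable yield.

39

Q has the best ratio (9/9); taking only Q gives at most 2×9 = 18 (stopped by the supply cap of 2).
Mixing does better — 2×Q, 3×B, and 2×C: area 44 ≤ 46, yield 2·9 + 3·3 + 2·6 = 39.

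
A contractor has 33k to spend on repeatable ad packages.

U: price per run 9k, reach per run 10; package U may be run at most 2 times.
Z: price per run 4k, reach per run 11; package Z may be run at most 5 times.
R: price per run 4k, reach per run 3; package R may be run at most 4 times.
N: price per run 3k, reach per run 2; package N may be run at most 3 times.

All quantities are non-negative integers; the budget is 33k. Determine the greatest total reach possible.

68

Z has the best ratio (11/4); taking only Z gives at most 5×11 = 55 (stopped by the supply cap of 5).
Mixing does better — 1×U, 5×Z, and 1×R: price 33 ≤ 33, reach 1·10 + 5·11 + 1·3 = 68.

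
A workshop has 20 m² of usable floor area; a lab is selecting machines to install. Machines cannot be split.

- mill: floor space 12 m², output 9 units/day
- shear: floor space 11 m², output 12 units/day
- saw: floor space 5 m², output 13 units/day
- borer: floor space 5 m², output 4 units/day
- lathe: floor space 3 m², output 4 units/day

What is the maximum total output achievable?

29

Take shear, saw, and lathe: floor space 11 + 5 + 3 = 19 ≤ 20, output 12 + 13 + 4 = 29.
No other feasible combination does better.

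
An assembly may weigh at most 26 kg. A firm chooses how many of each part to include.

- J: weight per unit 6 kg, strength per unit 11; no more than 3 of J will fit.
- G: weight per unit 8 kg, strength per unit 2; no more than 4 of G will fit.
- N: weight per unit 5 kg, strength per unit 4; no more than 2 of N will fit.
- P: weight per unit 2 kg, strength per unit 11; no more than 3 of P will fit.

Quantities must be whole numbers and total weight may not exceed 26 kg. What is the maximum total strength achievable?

3×J and 3×P: weight 24 ≤ 26, strength 3·11 + 3·11 = 66.
2×J, 1×N, and 3×P: weight 23 ≤ 26, strength 2·11 + 1·4 + 3·11 = 59.
Best is 66.

66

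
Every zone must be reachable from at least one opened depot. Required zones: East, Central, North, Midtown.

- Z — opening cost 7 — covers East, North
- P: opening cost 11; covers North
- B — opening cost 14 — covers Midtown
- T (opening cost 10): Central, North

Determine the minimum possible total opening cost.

Choose Z, B, and T: together they cover East, Central, North, Midtown — every zone.
Total opening cost: 7 + 14 + 10 = 31.
No cover costs less than 31.

31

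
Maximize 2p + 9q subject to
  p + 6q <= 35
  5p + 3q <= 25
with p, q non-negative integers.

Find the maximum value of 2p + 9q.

49

(p,q)=(2,5): 1·2+6·5=32≤35, 5·2+3·5=25≤25, objective 49.
(p,q)=(1,5): 1·1+6·5=31≤35, 5·1+3·5=20≤25, objective 47.
(p,q)=(0,5): 1·0+6·5=30≤35, 5·0+3·5=15≤25, objective 45.
(p,q)=(2,4): 1·2+6·4=26≤35, 5·2+3·4=22≤25, objective 40.
Maximum is 49 at (p,q)=(2,5).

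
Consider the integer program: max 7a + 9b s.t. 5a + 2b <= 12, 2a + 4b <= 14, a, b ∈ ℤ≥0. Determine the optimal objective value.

34

(a,b)=(1,3) is feasible, giving 34.
(a,b)=(0,3) is feasible, giving 27.
(a,b)=(1,2) is feasible, giving 25.
(a,b)=(2,1) is feasible, giving 23.
No feasible integer point exceeds 34.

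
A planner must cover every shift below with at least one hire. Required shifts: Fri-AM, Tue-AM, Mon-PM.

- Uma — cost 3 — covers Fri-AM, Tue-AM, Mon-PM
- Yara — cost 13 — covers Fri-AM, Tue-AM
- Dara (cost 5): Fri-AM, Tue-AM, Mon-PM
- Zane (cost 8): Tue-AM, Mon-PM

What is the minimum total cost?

This is an integer covering problem.
Uma alone covers Fri-AM, Tue-AM, Mon-PM — every shift.
Total cost: 3.
No cover costs less than 3.

3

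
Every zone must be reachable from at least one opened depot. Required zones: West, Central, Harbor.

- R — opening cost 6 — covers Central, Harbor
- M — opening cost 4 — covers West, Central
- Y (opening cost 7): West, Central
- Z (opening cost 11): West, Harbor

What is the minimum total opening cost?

This is an integer covering problem.
Choose R and M: together they cover West, Central, Harbor — every zone.
Total opening cost: 6 + 4 = 10.

10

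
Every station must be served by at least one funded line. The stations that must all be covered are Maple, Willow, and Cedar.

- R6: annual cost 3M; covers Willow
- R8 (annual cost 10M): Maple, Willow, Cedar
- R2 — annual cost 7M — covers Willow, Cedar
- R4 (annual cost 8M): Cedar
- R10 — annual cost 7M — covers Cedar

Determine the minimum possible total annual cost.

The greedy cost-per-new-station heuristic would pick R6 and R8 for 13, but a cheaper cover exists.
R8 alone covers Maple, Willow, Cedar — every station.
Total annual cost: 10.
No cover costs less than 10.

10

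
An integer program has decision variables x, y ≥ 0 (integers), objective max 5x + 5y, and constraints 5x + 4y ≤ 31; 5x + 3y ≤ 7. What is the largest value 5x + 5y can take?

(x,y)=(0,2) is feasible, giving 10.
(x,y)=(0,1) is feasible, giving 5.
The best lattice point is (0,2), giving 10.

10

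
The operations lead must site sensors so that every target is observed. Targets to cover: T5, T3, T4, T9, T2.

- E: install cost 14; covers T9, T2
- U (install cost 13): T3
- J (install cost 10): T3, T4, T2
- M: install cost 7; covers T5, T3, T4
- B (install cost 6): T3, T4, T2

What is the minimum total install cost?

Choose E and M: together they cover T5, T3, T4, T9, T2 — every target.
Total install cost: 14 + 7 = 21.

21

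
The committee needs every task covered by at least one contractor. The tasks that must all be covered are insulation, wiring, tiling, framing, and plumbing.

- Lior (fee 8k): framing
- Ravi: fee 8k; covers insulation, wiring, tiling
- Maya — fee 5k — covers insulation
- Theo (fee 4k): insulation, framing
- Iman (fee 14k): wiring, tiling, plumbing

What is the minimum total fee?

18

The greedy cost-per-new-task heuristic would pick Theo, Ravi, and Iman for 26, but a cheaper cover exists.
Choose Theo and Iman: together they cover insulation, wiring, tiling, framing, plumbing — every task.
Total fee: 4 + 14 = 18.
No cover costs less than 18.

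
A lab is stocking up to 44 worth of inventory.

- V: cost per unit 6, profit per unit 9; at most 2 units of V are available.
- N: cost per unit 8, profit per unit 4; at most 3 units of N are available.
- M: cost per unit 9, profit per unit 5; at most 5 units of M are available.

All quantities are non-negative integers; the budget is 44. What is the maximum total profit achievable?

33

This is a bounded integer knapsack.
Take 2×V and 3×M: cost 39 ≤ 44, profit 2·9 + 3·5 = 33.
V has the best ratio (9/6) and is taken to its limit of 2; remaining capacity is filled optimally with the others.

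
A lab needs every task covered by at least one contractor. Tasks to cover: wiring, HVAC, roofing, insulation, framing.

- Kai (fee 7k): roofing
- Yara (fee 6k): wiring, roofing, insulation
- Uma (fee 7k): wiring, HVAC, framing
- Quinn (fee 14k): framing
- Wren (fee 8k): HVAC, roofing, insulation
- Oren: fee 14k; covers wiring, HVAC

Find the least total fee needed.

13

Choose Yara and Uma: together they cover wiring, HVAC, roofing, insulation, framing — every task.
Total fee: 6 + 7 = 13.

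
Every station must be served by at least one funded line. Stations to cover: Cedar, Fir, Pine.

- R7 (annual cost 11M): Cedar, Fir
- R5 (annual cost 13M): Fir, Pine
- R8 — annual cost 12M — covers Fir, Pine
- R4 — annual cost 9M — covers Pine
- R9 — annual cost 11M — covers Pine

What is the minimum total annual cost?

20

This is an integer covering problem.
Choose R7 and R4: together they cover Cedar, Fir, Pine — every station.
Total annual cost: 11 + 9 = 20.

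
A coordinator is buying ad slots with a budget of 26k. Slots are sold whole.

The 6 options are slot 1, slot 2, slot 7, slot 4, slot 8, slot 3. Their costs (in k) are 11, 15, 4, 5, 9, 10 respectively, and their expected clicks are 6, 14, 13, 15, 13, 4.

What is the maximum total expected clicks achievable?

42

This is an integer program with binary decision variables.
Allowing fractional choices, the relaxed optimum would be about 48.5, but ad slots are indivisible.
slot 2 + slot 7 + slot 4: cost 15 + 4 + 5 = 24 ≤ 26, expected clicks 14 + 13 + 15 = 42.
slot 7 + slot 4 + slot 8: cost 4 + 5 + 9 = 18 ≤ 26, expected clicks 13 + 15 + 13 = 41.
Best is slot 2, slot 7, and slot 4 with total expected clicks 42.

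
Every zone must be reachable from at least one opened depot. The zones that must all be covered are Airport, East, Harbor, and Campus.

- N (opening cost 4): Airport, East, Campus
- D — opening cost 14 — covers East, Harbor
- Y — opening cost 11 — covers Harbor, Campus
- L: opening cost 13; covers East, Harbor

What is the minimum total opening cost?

Choose N and Y: together they cover Airport, East, Harbor, Campus — every zone.
Total opening cost: 4 + 11 = 15.
No cover costs less than 15.

15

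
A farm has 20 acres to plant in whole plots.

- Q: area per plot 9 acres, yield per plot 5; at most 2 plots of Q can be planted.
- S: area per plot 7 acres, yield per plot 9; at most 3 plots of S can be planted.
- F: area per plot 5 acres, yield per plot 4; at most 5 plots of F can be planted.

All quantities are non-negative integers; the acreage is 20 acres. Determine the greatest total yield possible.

22

S has the best ratio (9/7); taking only S gives at most 2×9 = 18 (stopped by the area limit).
Mixing does better — 2×S and 1×F: area 19 ≤ 20, yield 2·9 + 1·4 = 22.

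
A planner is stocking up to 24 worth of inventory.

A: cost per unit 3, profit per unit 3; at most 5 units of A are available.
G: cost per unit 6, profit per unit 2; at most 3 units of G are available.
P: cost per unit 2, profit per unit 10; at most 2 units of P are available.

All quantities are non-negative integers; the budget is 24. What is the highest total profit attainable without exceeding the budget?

35

This is a bounded integer knapsack.
Take 5×A and 2×P: cost 19 ≤ 24, profit 5·3 + 2·10 = 35.
P has the best ratio (10/2) and is taken to its limit of 2; remaining capacity is filled optimally with the others.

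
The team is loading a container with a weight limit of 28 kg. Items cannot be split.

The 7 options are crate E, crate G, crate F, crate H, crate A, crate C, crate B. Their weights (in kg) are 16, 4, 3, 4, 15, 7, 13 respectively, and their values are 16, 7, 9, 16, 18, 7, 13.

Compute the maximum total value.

This is a 0-1 knapsack instance.
Allowing fractional choices, the relaxed optimum would be about 52.0, but items are indivisible.
crate G + crate F + crate H + crate A: weight 4 + 3 + 4 + 15 = 26 ≤ 28, value 7 + 9 + 16 + 18 = 50.
crate G + crate F + crate H + crate B: weight 4 + 3 + 4 + 13 = 24 ≤ 28, value 7 + 9 + 16 + 13 = 45.
crate E + crate G + crate F + crate H: weight 16 + 4 + 3 + 4 = 27 ≤ 28, value 16 + 7 + 9 + 16 = 48.
Best is crate G, crate F, crate H, and crate A with total value 50.

50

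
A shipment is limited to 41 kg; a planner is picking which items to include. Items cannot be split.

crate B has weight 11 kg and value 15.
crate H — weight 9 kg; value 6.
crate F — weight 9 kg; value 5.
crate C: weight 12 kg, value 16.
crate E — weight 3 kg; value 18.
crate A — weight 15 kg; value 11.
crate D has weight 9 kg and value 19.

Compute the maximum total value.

68

Take crate B, crate C, crate E, and crate D: weight 11 + 12 + 3 + 9 = 35 ≤ 41, value 15 + 16 + 18 + 19 = 68.
No other feasible combination does better.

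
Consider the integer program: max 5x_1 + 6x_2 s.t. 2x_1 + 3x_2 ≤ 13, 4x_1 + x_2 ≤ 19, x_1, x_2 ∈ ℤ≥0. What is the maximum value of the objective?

28

Relaxing integrality, the LP optimum is 30.40 at (x_1,x_2) = (4.4, 1.4), which is not an integer point.
(x_1,x_2)=(2,3): 2·2+3·3=13≤13, 4·2+1·3=11≤19, objective 28.
(x_1,x_2)=(3,2): 2·3+3·2=12≤13, 4·3+1·2=14≤19, objective 27.
Maximum is 28 at (x_1,x_2)=(2,3).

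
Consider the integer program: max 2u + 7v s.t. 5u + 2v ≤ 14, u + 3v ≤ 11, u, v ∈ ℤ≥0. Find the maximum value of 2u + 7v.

The continuous relaxation peaks at (0, 3.67) with value 25.67; rounding to a feasible lattice point costs some objective.
(u,v)=(1,3) is feasible, giving 23.
(u,v)=(0,3) is feasible, giving 21.
(u,v)=(2,2) is feasible, giving 18.
(u,v)=(1,2) is feasible, giving 16.
The best lattice point is (1,3), giving 23.

23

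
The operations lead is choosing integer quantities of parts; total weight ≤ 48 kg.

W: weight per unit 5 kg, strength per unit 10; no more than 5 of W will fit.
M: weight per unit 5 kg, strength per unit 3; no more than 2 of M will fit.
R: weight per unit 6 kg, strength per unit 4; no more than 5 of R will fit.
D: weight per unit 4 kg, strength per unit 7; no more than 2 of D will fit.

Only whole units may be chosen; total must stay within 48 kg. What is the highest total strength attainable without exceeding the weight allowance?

72

This is a bounded integer knapsack.
W has the best ratio (10/5); taking only W gives at most 5×10 = 50 (stopped by the supply cap of 5).
Mixing does better — 5×W, 2×R, and 2×D: weight 45 ≤ 48, strength 5·10 + 2·4 + 2·7 = 72.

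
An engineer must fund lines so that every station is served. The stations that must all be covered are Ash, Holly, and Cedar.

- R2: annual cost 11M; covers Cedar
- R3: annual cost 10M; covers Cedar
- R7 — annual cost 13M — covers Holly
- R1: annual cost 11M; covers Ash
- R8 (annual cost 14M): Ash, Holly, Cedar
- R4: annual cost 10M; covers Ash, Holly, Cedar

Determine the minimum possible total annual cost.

This is a weighted set-cover instance.
R4 alone covers Ash, Holly, Cedar — every station.
Total annual cost: 10.

10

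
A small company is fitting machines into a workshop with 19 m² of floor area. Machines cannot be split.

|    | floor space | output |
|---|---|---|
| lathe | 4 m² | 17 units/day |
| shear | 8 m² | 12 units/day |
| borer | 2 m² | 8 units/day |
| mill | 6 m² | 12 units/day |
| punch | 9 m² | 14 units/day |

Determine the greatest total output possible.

This is a 0-1 knapsack instance.
lathe + shear + mill: floor space 4 + 8 + 6 = 18 ≤ 19, output 17 + 12 + 12 = 41.
lathe + mill + punch: floor space 4 + 6 + 9 = 19 ≤ 19, output 17 + 12 + 14 = 43.
Best is lathe, mill, and punch with total output 43.

43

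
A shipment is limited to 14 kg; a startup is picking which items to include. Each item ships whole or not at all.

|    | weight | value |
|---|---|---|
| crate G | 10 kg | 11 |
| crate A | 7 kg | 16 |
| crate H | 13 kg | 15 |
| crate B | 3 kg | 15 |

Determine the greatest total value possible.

31

Take crate A and crate B: weight 7 + 3 = 10 ≤ 14, value 16 + 15 = 31.
No other feasible combination does better.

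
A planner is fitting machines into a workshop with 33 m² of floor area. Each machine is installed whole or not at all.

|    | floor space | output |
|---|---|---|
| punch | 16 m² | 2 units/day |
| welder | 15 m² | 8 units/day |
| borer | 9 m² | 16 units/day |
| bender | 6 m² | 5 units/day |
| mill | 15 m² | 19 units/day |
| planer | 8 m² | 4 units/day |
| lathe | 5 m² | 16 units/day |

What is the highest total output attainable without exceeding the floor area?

51

borer + mill + lathe: floor space 9 + 15 + 5 = 29 ≤ 33, output 16 + 19 + 16 = 51.
borer + bender + planer + lathe: floor space 9 + 6 + 8 + 5 = 28 ≤ 33, output 16 + 5 + 4 + 16 = 41.
Best is borer, mill, and lathe with total output 51.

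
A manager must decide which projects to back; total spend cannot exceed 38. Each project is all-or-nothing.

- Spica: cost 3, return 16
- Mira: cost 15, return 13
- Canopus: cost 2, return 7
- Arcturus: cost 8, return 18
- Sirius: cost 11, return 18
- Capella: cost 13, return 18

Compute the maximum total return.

Treat it as a binary knapsack problem.
Spica + Arcturus + Sirius + Capella: cost 3 + 8 + 11 + 13 = 35 ≤ 38, return 16 + 18 + 18 + 18 = 70.
Spica + Mira + Arcturus + Sirius: cost 3 + 15 + 8 + 11 = 37 ≤ 38, return 16 + 13 + 18 + 18 = 65.
Spica + Canopus + Arcturus + Sirius + Capella: cost 3 + 2 + 8 + 11 + 13 = 37 ≤ 38, return 16 + 7 + 18 + 18 + 18 = 77.
Best is Spica, Canopus, Arcturus, Sirius, and Capella with total return 77.

77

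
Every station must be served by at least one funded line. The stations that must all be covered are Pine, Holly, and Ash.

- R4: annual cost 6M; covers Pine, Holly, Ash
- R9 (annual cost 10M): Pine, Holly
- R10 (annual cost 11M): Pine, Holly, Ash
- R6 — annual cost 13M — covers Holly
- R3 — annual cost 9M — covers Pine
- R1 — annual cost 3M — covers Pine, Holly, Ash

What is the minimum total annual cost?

3

This is a weighted set-cover instance.
R1 alone covers Pine, Holly, Ash — every station.
Total annual cost: 3.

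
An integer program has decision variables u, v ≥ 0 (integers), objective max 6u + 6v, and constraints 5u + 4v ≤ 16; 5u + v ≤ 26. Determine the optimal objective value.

24

(u,v)=(0,4): 5·0+4·4=16≤16, 5·0+1·4=4≤26, objective 24.
(u,v)=(0,3): 5·0+4·3=12≤16, 5·0+1·3=3≤26, objective 18.
No feasible integer point exceeds 24.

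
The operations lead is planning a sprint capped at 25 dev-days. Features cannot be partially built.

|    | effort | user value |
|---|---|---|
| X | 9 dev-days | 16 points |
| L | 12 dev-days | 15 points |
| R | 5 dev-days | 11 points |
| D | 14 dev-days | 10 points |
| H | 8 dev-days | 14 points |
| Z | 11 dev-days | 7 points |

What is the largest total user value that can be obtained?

41

This is an integer program with binary decision variables.
Allowing fractional choices, the relaxed optimum would be about 44.8, but features are indivisible.
X + R + H: effort 9 + 5 + 8 = 22 ≤ 25, user value 16 + 11 + 14 = 41.
L + R + H: effort 12 + 5 + 8 = 25 ≤ 25, user value 15 + 11 + 14 = 40.
X + R + Z: effort 9 + 5 + 11 = 25 ≤ 25, user value 16 + 11 + 7 = 34.
Best is X, R, and H with total user value 41.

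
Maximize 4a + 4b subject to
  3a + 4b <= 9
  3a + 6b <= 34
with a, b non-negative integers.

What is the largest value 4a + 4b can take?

(a,b)=(3,0): 3·3+4·0=9≤9, 3·3+6·0=9≤34, objective 12.
(a,b)=(2,0): 3·2+4·0=6≤9, 3·2+6·0=6≤34, objective 8.
The best lattice point is (3,0), giving 12.

12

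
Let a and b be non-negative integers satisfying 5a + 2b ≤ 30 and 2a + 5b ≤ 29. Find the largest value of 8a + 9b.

68

(a,b)=(4,4): 5·4+2·4=28≤30, 2·4+5·4=28≤29, objective 68.
(a,b)=(3,4): 5·3+2·4=23≤30, 2·3+5·4=26≤29, objective 60.
No feasible integer point exceeds 68.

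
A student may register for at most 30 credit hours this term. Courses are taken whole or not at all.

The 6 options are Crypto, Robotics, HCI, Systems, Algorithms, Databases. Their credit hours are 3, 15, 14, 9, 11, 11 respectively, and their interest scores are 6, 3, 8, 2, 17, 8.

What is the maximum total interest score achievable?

Take Crypto, Algorithms, and Databases: credit hours 3 + 11 + 11 = 25 ≤ 30, interest score 6 + 17 + 8 = 31.
No feasible combination exceeds this.

31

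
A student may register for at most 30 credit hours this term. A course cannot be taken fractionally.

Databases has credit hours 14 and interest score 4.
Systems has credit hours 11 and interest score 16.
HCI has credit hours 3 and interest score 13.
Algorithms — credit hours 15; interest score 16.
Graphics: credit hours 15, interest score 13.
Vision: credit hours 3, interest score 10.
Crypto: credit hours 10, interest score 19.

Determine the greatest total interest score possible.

58

Allowing fractional choices, the relaxed optimum would be about 61.2, but courses are indivisible.
Systems + HCI + Crypto: credit hours 11 + 3 + 10 = 24 ≤ 30, interest score 16 + 13 + 19 = 48.
HCI + Algorithms + Crypto: credit hours 3 + 15 + 10 = 28 ≤ 30, interest score 13 + 16 + 19 = 48.
Systems + HCI + Vision + Crypto: credit hours 11 + 3 + 3 + 10 = 27 ≤ 30, interest score 16 + 13 + 10 + 19 = 58.
Best is Systems, HCI, Vision, and Crypto with total interest score 58.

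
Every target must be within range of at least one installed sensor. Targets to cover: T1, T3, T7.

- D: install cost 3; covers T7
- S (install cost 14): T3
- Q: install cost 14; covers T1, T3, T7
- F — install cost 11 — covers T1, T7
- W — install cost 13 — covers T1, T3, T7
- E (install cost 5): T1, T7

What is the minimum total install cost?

13

The greedy cost-per-new-target heuristic would pick E and W for 18, but a cheaper cover exists.
W alone covers T1, T3, T7 — every target.
Total install cost: 13.
No cover costs less than 13.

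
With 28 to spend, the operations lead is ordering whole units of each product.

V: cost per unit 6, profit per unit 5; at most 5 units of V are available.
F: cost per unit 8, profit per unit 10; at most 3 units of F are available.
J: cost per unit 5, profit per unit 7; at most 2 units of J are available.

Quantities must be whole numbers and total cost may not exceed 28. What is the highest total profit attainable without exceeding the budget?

J has the best ratio (7/5); taking only J gives at most 2×7 = 14 (stopped by the supply cap of 2).
Mixing does better — 2×F and 2×J: cost 26 ≤ 28, profit 2·10 + 2·7 = 34.

34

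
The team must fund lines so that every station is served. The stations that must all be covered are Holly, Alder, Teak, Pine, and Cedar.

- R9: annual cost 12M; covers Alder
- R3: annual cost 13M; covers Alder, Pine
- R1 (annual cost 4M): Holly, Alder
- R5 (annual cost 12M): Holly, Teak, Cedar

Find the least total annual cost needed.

25

The greedy cost-per-new-station heuristic would pick R1, R5, and R3 for 29, but a cheaper cover exists.
Choose R3 and R5: together they cover Holly, Alder, Teak, Pine, Cedar — every station.
Total annual cost: 13 + 12 = 25.
No cover costs less than 25.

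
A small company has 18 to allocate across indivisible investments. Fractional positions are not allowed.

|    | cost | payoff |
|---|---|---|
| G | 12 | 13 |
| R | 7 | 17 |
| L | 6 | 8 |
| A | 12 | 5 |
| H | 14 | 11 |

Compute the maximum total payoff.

25

Take R and L: cost 7 + 6 = 13 ≤ 18, payoff 17 + 8 = 25.
No other feasible combination does better.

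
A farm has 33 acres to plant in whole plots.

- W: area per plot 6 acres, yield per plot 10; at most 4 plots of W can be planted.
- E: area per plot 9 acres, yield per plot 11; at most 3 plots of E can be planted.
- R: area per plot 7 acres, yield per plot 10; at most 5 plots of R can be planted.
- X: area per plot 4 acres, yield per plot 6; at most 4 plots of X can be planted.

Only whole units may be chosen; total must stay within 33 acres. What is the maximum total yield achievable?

Take 3×W, 1×R, and 2×X: area 33 ≤ 33, yield 3·10 + 1·10 + 2·6 = 52.
No other integer combination yields more.

52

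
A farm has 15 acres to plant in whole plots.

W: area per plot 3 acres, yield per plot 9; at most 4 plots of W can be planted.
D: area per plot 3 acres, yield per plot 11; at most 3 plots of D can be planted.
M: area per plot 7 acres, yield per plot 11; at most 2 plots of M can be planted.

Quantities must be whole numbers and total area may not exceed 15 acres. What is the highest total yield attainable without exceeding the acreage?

3×W and 2×D: area 15 ≤ 15, yield 3·9 + 2·11 = 49.
2×W and 3×D: area 15 ≤ 15, yield 2·9 + 3·11 = 51.
Best is 51.

51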